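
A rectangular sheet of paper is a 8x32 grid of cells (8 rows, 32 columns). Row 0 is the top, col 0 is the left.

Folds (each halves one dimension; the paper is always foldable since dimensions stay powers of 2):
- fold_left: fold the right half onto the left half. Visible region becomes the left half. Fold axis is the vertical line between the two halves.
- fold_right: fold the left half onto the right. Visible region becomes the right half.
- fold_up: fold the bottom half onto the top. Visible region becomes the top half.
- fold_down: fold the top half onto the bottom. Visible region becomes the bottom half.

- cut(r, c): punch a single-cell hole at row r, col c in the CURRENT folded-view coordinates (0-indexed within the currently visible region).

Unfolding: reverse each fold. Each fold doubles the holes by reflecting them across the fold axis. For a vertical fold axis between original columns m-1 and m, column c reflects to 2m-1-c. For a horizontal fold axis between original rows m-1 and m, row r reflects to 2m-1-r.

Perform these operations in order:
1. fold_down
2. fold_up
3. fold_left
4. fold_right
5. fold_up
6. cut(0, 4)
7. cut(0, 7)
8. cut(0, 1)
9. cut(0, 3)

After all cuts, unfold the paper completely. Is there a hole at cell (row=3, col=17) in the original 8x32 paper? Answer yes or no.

Answer: no

Derivation:
Op 1 fold_down: fold axis h@4; visible region now rows[4,8) x cols[0,32) = 4x32
Op 2 fold_up: fold axis h@6; visible region now rows[4,6) x cols[0,32) = 2x32
Op 3 fold_left: fold axis v@16; visible region now rows[4,6) x cols[0,16) = 2x16
Op 4 fold_right: fold axis v@8; visible region now rows[4,6) x cols[8,16) = 2x8
Op 5 fold_up: fold axis h@5; visible region now rows[4,5) x cols[8,16) = 1x8
Op 6 cut(0, 4): punch at orig (4,12); cuts so far [(4, 12)]; region rows[4,5) x cols[8,16) = 1x8
Op 7 cut(0, 7): punch at orig (4,15); cuts so far [(4, 12), (4, 15)]; region rows[4,5) x cols[8,16) = 1x8
Op 8 cut(0, 1): punch at orig (4,9); cuts so far [(4, 9), (4, 12), (4, 15)]; region rows[4,5) x cols[8,16) = 1x8
Op 9 cut(0, 3): punch at orig (4,11); cuts so far [(4, 9), (4, 11), (4, 12), (4, 15)]; region rows[4,5) x cols[8,16) = 1x8
Unfold 1 (reflect across h@5): 8 holes -> [(4, 9), (4, 11), (4, 12), (4, 15), (5, 9), (5, 11), (5, 12), (5, 15)]
Unfold 2 (reflect across v@8): 16 holes -> [(4, 0), (4, 3), (4, 4), (4, 6), (4, 9), (4, 11), (4, 12), (4, 15), (5, 0), (5, 3), (5, 4), (5, 6), (5, 9), (5, 11), (5, 12), (5, 15)]
Unfold 3 (reflect across v@16): 32 holes -> [(4, 0), (4, 3), (4, 4), (4, 6), (4, 9), (4, 11), (4, 12), (4, 15), (4, 16), (4, 19), (4, 20), (4, 22), (4, 25), (4, 27), (4, 28), (4, 31), (5, 0), (5, 3), (5, 4), (5, 6), (5, 9), (5, 11), (5, 12), (5, 15), (5, 16), (5, 19), (5, 20), (5, 22), (5, 25), (5, 27), (5, 28), (5, 31)]
Unfold 4 (reflect across h@6): 64 holes -> [(4, 0), (4, 3), (4, 4), (4, 6), (4, 9), (4, 11), (4, 12), (4, 15), (4, 16), (4, 19), (4, 20), (4, 22), (4, 25), (4, 27), (4, 28), (4, 31), (5, 0), (5, 3), (5, 4), (5, 6), (5, 9), (5, 11), (5, 12), (5, 15), (5, 16), (5, 19), (5, 20), (5, 22), (5, 25), (5, 27), (5, 28), (5, 31), (6, 0), (6, 3), (6, 4), (6, 6), (6, 9), (6, 11), (6, 12), (6, 15), (6, 16), (6, 19), (6, 20), (6, 22), (6, 25), (6, 27), (6, 28), (6, 31), (7, 0), (7, 3), (7, 4), (7, 6), (7, 9), (7, 11), (7, 12), (7, 15), (7, 16), (7, 19), (7, 20), (7, 22), (7, 25), (7, 27), (7, 28), (7, 31)]
Unfold 5 (reflect across h@4): 128 holes -> [(0, 0), (0, 3), (0, 4), (0, 6), (0, 9), (0, 11), (0, 12), (0, 15), (0, 16), (0, 19), (0, 20), (0, 22), (0, 25), (0, 27), (0, 28), (0, 31), (1, 0), (1, 3), (1, 4), (1, 6), (1, 9), (1, 11), (1, 12), (1, 15), (1, 16), (1, 19), (1, 20), (1, 22), (1, 25), (1, 27), (1, 28), (1, 31), (2, 0), (2, 3), (2, 4), (2, 6), (2, 9), (2, 11), (2, 12), (2, 15), (2, 16), (2, 19), (2, 20), (2, 22), (2, 25), (2, 27), (2, 28), (2, 31), (3, 0), (3, 3), (3, 4), (3, 6), (3, 9), (3, 11), (3, 12), (3, 15), (3, 16), (3, 19), (3, 20), (3, 22), (3, 25), (3, 27), (3, 28), (3, 31), (4, 0), (4, 3), (4, 4), (4, 6), (4, 9), (4, 11), (4, 12), (4, 15), (4, 16), (4, 19), (4, 20), (4, 22), (4, 25), (4, 27), (4, 28), (4, 31), (5, 0), (5, 3), (5, 4), (5, 6), (5, 9), (5, 11), (5, 12), (5, 15), (5, 16), (5, 19), (5, 20), (5, 22), (5, 25), (5, 27), (5, 28), (5, 31), (6, 0), (6, 3), (6, 4), (6, 6), (6, 9), (6, 11), (6, 12), (6, 15), (6, 16), (6, 19), (6, 20), (6, 22), (6, 25), (6, 27), (6, 28), (6, 31), (7, 0), (7, 3), (7, 4), (7, 6), (7, 9), (7, 11), (7, 12), (7, 15), (7, 16), (7, 19), (7, 20), (7, 22), (7, 25), (7, 27), (7, 28), (7, 31)]
Holes: [(0, 0), (0, 3), (0, 4), (0, 6), (0, 9), (0, 11), (0, 12), (0, 15), (0, 16), (0, 19), (0, 20), (0, 22), (0, 25), (0, 27), (0, 28), (0, 31), (1, 0), (1, 3), (1, 4), (1, 6), (1, 9), (1, 11), (1, 12), (1, 15), (1, 16), (1, 19), (1, 20), (1, 22), (1, 25), (1, 27), (1, 28), (1, 31), (2, 0), (2, 3), (2, 4), (2, 6), (2, 9), (2, 11), (2, 12), (2, 15), (2, 16), (2, 19), (2, 20), (2, 22), (2, 25), (2, 27), (2, 28), (2, 31), (3, 0), (3, 3), (3, 4), (3, 6), (3, 9), (3, 11), (3, 12), (3, 15), (3, 16), (3, 19), (3, 20), (3, 22), (3, 25), (3, 27), (3, 28), (3, 31), (4, 0), (4, 3), (4, 4), (4, 6), (4, 9), (4, 11), (4, 12), (4, 15), (4, 16), (4, 19), (4, 20), (4, 22), (4, 25), (4, 27), (4, 28), (4, 31), (5, 0), (5, 3), (5, 4), (5, 6), (5, 9), (5, 11), (5, 12), (5, 15), (5, 16), (5, 19), (5, 20), (5, 22), (5, 25), (5, 27), (5, 28), (5, 31), (6, 0), (6, 3), (6, 4), (6, 6), (6, 9), (6, 11), (6, 12), (6, 15), (6, 16), (6, 19), (6, 20), (6, 22), (6, 25), (6, 27), (6, 28), (6, 31), (7, 0), (7, 3), (7, 4), (7, 6), (7, 9), (7, 11), (7, 12), (7, 15), (7, 16), (7, 19), (7, 20), (7, 22), (7, 25), (7, 27), (7, 28), (7, 31)]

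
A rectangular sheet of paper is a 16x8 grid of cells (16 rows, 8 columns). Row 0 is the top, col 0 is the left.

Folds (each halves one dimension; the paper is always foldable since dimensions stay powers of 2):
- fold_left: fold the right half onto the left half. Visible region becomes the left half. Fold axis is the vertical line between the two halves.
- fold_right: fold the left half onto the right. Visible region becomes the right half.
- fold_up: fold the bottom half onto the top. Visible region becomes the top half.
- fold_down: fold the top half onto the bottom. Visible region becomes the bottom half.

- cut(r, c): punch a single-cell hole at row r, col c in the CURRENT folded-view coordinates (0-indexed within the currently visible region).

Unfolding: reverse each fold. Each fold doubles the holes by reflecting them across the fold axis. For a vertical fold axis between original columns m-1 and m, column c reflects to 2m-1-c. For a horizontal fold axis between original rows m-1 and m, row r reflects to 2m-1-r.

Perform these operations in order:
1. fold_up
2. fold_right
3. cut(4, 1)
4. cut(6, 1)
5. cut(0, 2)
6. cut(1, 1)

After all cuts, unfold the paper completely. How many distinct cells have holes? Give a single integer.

Op 1 fold_up: fold axis h@8; visible region now rows[0,8) x cols[0,8) = 8x8
Op 2 fold_right: fold axis v@4; visible region now rows[0,8) x cols[4,8) = 8x4
Op 3 cut(4, 1): punch at orig (4,5); cuts so far [(4, 5)]; region rows[0,8) x cols[4,8) = 8x4
Op 4 cut(6, 1): punch at orig (6,5); cuts so far [(4, 5), (6, 5)]; region rows[0,8) x cols[4,8) = 8x4
Op 5 cut(0, 2): punch at orig (0,6); cuts so far [(0, 6), (4, 5), (6, 5)]; region rows[0,8) x cols[4,8) = 8x4
Op 6 cut(1, 1): punch at orig (1,5); cuts so far [(0, 6), (1, 5), (4, 5), (6, 5)]; region rows[0,8) x cols[4,8) = 8x4
Unfold 1 (reflect across v@4): 8 holes -> [(0, 1), (0, 6), (1, 2), (1, 5), (4, 2), (4, 5), (6, 2), (6, 5)]
Unfold 2 (reflect across h@8): 16 holes -> [(0, 1), (0, 6), (1, 2), (1, 5), (4, 2), (4, 5), (6, 2), (6, 5), (9, 2), (9, 5), (11, 2), (11, 5), (14, 2), (14, 5), (15, 1), (15, 6)]

Answer: 16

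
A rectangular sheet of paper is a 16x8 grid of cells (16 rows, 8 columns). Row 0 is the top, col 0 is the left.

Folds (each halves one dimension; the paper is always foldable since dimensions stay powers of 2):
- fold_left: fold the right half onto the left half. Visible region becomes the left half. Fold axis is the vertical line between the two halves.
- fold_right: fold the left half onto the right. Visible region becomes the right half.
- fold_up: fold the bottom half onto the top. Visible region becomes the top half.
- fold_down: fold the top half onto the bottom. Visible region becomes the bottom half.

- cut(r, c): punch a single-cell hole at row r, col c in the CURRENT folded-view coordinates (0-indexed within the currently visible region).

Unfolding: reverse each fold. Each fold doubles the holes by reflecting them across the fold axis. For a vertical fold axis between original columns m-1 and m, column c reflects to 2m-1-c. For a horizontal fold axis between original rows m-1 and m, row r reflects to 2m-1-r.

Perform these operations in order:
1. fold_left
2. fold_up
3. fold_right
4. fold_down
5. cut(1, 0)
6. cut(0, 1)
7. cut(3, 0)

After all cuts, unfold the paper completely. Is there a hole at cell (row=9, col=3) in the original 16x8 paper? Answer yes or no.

Op 1 fold_left: fold axis v@4; visible region now rows[0,16) x cols[0,4) = 16x4
Op 2 fold_up: fold axis h@8; visible region now rows[0,8) x cols[0,4) = 8x4
Op 3 fold_right: fold axis v@2; visible region now rows[0,8) x cols[2,4) = 8x2
Op 4 fold_down: fold axis h@4; visible region now rows[4,8) x cols[2,4) = 4x2
Op 5 cut(1, 0): punch at orig (5,2); cuts so far [(5, 2)]; region rows[4,8) x cols[2,4) = 4x2
Op 6 cut(0, 1): punch at orig (4,3); cuts so far [(4, 3), (5, 2)]; region rows[4,8) x cols[2,4) = 4x2
Op 7 cut(3, 0): punch at orig (7,2); cuts so far [(4, 3), (5, 2), (7, 2)]; region rows[4,8) x cols[2,4) = 4x2
Unfold 1 (reflect across h@4): 6 holes -> [(0, 2), (2, 2), (3, 3), (4, 3), (5, 2), (7, 2)]
Unfold 2 (reflect across v@2): 12 holes -> [(0, 1), (0, 2), (2, 1), (2, 2), (3, 0), (3, 3), (4, 0), (4, 3), (5, 1), (5, 2), (7, 1), (7, 2)]
Unfold 3 (reflect across h@8): 24 holes -> [(0, 1), (0, 2), (2, 1), (2, 2), (3, 0), (3, 3), (4, 0), (4, 3), (5, 1), (5, 2), (7, 1), (7, 2), (8, 1), (8, 2), (10, 1), (10, 2), (11, 0), (11, 3), (12, 0), (12, 3), (13, 1), (13, 2), (15, 1), (15, 2)]
Unfold 4 (reflect across v@4): 48 holes -> [(0, 1), (0, 2), (0, 5), (0, 6), (2, 1), (2, 2), (2, 5), (2, 6), (3, 0), (3, 3), (3, 4), (3, 7), (4, 0), (4, 3), (4, 4), (4, 7), (5, 1), (5, 2), (5, 5), (5, 6), (7, 1), (7, 2), (7, 5), (7, 6), (8, 1), (8, 2), (8, 5), (8, 6), (10, 1), (10, 2), (10, 5), (10, 6), (11, 0), (11, 3), (11, 4), (11, 7), (12, 0), (12, 3), (12, 4), (12, 7), (13, 1), (13, 2), (13, 5), (13, 6), (15, 1), (15, 2), (15, 5), (15, 6)]
Holes: [(0, 1), (0, 2), (0, 5), (0, 6), (2, 1), (2, 2), (2, 5), (2, 6), (3, 0), (3, 3), (3, 4), (3, 7), (4, 0), (4, 3), (4, 4), (4, 7), (5, 1), (5, 2), (5, 5), (5, 6), (7, 1), (7, 2), (7, 5), (7, 6), (8, 1), (8, 2), (8, 5), (8, 6), (10, 1), (10, 2), (10, 5), (10, 6), (11, 0), (11, 3), (11, 4), (11, 7), (12, 0), (12, 3), (12, 4), (12, 7), (13, 1), (13, 2), (13, 5), (13, 6), (15, 1), (15, 2), (15, 5), (15, 6)]

Answer: no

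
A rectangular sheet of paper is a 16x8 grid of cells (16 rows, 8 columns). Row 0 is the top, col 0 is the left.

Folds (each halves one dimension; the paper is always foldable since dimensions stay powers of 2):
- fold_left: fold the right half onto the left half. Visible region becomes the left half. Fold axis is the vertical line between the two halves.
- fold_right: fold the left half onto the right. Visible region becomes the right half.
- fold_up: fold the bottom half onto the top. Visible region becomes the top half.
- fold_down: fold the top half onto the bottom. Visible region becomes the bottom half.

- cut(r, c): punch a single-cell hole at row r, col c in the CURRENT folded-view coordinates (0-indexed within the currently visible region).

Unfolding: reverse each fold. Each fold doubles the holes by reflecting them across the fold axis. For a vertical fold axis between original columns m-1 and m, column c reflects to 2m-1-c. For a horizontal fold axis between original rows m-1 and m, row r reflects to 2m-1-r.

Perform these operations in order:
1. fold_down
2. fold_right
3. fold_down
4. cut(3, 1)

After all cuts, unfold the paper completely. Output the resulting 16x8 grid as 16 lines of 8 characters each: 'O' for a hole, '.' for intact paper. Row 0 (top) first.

Op 1 fold_down: fold axis h@8; visible region now rows[8,16) x cols[0,8) = 8x8
Op 2 fold_right: fold axis v@4; visible region now rows[8,16) x cols[4,8) = 8x4
Op 3 fold_down: fold axis h@12; visible region now rows[12,16) x cols[4,8) = 4x4
Op 4 cut(3, 1): punch at orig (15,5); cuts so far [(15, 5)]; region rows[12,16) x cols[4,8) = 4x4
Unfold 1 (reflect across h@12): 2 holes -> [(8, 5), (15, 5)]
Unfold 2 (reflect across v@4): 4 holes -> [(8, 2), (8, 5), (15, 2), (15, 5)]
Unfold 3 (reflect across h@8): 8 holes -> [(0, 2), (0, 5), (7, 2), (7, 5), (8, 2), (8, 5), (15, 2), (15, 5)]

Answer: ..O..O..
........
........
........
........
........
........
..O..O..
..O..O..
........
........
........
........
........
........
..O..O..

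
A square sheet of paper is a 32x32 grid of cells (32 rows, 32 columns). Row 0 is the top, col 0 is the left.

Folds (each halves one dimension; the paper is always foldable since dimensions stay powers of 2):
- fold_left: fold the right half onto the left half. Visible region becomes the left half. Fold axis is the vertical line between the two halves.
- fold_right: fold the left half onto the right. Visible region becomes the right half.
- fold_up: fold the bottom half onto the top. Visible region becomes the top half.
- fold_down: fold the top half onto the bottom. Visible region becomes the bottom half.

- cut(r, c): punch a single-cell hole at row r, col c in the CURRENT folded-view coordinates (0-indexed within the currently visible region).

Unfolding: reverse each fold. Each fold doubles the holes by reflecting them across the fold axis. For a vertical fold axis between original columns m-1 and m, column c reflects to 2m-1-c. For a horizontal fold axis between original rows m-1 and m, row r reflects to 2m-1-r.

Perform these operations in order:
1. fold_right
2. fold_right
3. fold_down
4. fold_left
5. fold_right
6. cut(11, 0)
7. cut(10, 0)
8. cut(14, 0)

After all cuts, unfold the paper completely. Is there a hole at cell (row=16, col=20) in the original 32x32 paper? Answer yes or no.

Answer: no

Derivation:
Op 1 fold_right: fold axis v@16; visible region now rows[0,32) x cols[16,32) = 32x16
Op 2 fold_right: fold axis v@24; visible region now rows[0,32) x cols[24,32) = 32x8
Op 3 fold_down: fold axis h@16; visible region now rows[16,32) x cols[24,32) = 16x8
Op 4 fold_left: fold axis v@28; visible region now rows[16,32) x cols[24,28) = 16x4
Op 5 fold_right: fold axis v@26; visible region now rows[16,32) x cols[26,28) = 16x2
Op 6 cut(11, 0): punch at orig (27,26); cuts so far [(27, 26)]; region rows[16,32) x cols[26,28) = 16x2
Op 7 cut(10, 0): punch at orig (26,26); cuts so far [(26, 26), (27, 26)]; region rows[16,32) x cols[26,28) = 16x2
Op 8 cut(14, 0): punch at orig (30,26); cuts so far [(26, 26), (27, 26), (30, 26)]; region rows[16,32) x cols[26,28) = 16x2
Unfold 1 (reflect across v@26): 6 holes -> [(26, 25), (26, 26), (27, 25), (27, 26), (30, 25), (30, 26)]
Unfold 2 (reflect across v@28): 12 holes -> [(26, 25), (26, 26), (26, 29), (26, 30), (27, 25), (27, 26), (27, 29), (27, 30), (30, 25), (30, 26), (30, 29), (30, 30)]
Unfold 3 (reflect across h@16): 24 holes -> [(1, 25), (1, 26), (1, 29), (1, 30), (4, 25), (4, 26), (4, 29), (4, 30), (5, 25), (5, 26), (5, 29), (5, 30), (26, 25), (26, 26), (26, 29), (26, 30), (27, 25), (27, 26), (27, 29), (27, 30), (30, 25), (30, 26), (30, 29), (30, 30)]
Unfold 4 (reflect across v@24): 48 holes -> [(1, 17), (1, 18), (1, 21), (1, 22), (1, 25), (1, 26), (1, 29), (1, 30), (4, 17), (4, 18), (4, 21), (4, 22), (4, 25), (4, 26), (4, 29), (4, 30), (5, 17), (5, 18), (5, 21), (5, 22), (5, 25), (5, 26), (5, 29), (5, 30), (26, 17), (26, 18), (26, 21), (26, 22), (26, 25), (26, 26), (26, 29), (26, 30), (27, 17), (27, 18), (27, 21), (27, 22), (27, 25), (27, 26), (27, 29), (27, 30), (30, 17), (30, 18), (30, 21), (30, 22), (30, 25), (30, 26), (30, 29), (30, 30)]
Unfold 5 (reflect across v@16): 96 holes -> [(1, 1), (1, 2), (1, 5), (1, 6), (1, 9), (1, 10), (1, 13), (1, 14), (1, 17), (1, 18), (1, 21), (1, 22), (1, 25), (1, 26), (1, 29), (1, 30), (4, 1), (4, 2), (4, 5), (4, 6), (4, 9), (4, 10), (4, 13), (4, 14), (4, 17), (4, 18), (4, 21), (4, 22), (4, 25), (4, 26), (4, 29), (4, 30), (5, 1), (5, 2), (5, 5), (5, 6), (5, 9), (5, 10), (5, 13), (5, 14), (5, 17), (5, 18), (5, 21), (5, 22), (5, 25), (5, 26), (5, 29), (5, 30), (26, 1), (26, 2), (26, 5), (26, 6), (26, 9), (26, 10), (26, 13), (26, 14), (26, 17), (26, 18), (26, 21), (26, 22), (26, 25), (26, 26), (26, 29), (26, 30), (27, 1), (27, 2), (27, 5), (27, 6), (27, 9), (27, 10), (27, 13), (27, 14), (27, 17), (27, 18), (27, 21), (27, 22), (27, 25), (27, 26), (27, 29), (27, 30), (30, 1), (30, 2), (30, 5), (30, 6), (30, 9), (30, 10), (30, 13), (30, 14), (30, 17), (30, 18), (30, 21), (30, 22), (30, 25), (30, 26), (30, 29), (30, 30)]
Holes: [(1, 1), (1, 2), (1, 5), (1, 6), (1, 9), (1, 10), (1, 13), (1, 14), (1, 17), (1, 18), (1, 21), (1, 22), (1, 25), (1, 26), (1, 29), (1, 30), (4, 1), (4, 2), (4, 5), (4, 6), (4, 9), (4, 10), (4, 13), (4, 14), (4, 17), (4, 18), (4, 21), (4, 22), (4, 25), (4, 26), (4, 29), (4, 30), (5, 1), (5, 2), (5, 5), (5, 6), (5, 9), (5, 10), (5, 13), (5, 14), (5, 17), (5, 18), (5, 21), (5, 22), (5, 25), (5, 26), (5, 29), (5, 30), (26, 1), (26, 2), (26, 5), (26, 6), (26, 9), (26, 10), (26, 13), (26, 14), (26, 17), (26, 18), (26, 21), (26, 22), (26, 25), (26, 26), (26, 29), (26, 30), (27, 1), (27, 2), (27, 5), (27, 6), (27, 9), (27, 10), (27, 13), (27, 14), (27, 17), (27, 18), (27, 21), (27, 22), (27, 25), (27, 26), (27, 29), (27, 30), (30, 1), (30, 2), (30, 5), (30, 6), (30, 9), (30, 10), (30, 13), (30, 14), (30, 17), (30, 18), (30, 21), (30, 22), (30, 25), (30, 26), (30, 29), (30, 30)]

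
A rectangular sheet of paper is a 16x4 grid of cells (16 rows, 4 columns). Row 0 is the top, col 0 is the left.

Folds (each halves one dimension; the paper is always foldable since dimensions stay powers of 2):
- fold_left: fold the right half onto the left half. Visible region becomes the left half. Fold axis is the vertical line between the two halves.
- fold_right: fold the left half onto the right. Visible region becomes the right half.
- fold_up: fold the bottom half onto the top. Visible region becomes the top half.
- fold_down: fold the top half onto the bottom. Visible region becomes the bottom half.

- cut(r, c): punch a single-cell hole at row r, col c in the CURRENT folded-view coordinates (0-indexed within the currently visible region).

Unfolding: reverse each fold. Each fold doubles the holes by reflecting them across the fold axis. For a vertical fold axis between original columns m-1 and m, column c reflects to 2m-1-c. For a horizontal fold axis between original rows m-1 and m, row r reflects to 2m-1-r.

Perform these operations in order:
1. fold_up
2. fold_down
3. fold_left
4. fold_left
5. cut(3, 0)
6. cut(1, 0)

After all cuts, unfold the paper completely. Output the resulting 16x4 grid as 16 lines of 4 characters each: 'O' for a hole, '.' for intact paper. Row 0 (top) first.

Op 1 fold_up: fold axis h@8; visible region now rows[0,8) x cols[0,4) = 8x4
Op 2 fold_down: fold axis h@4; visible region now rows[4,8) x cols[0,4) = 4x4
Op 3 fold_left: fold axis v@2; visible region now rows[4,8) x cols[0,2) = 4x2
Op 4 fold_left: fold axis v@1; visible region now rows[4,8) x cols[0,1) = 4x1
Op 5 cut(3, 0): punch at orig (7,0); cuts so far [(7, 0)]; region rows[4,8) x cols[0,1) = 4x1
Op 6 cut(1, 0): punch at orig (5,0); cuts so far [(5, 0), (7, 0)]; region rows[4,8) x cols[0,1) = 4x1
Unfold 1 (reflect across v@1): 4 holes -> [(5, 0), (5, 1), (7, 0), (7, 1)]
Unfold 2 (reflect across v@2): 8 holes -> [(5, 0), (5, 1), (5, 2), (5, 3), (7, 0), (7, 1), (7, 2), (7, 3)]
Unfold 3 (reflect across h@4): 16 holes -> [(0, 0), (0, 1), (0, 2), (0, 3), (2, 0), (2, 1), (2, 2), (2, 3), (5, 0), (5, 1), (5, 2), (5, 3), (7, 0), (7, 1), (7, 2), (7, 3)]
Unfold 4 (reflect across h@8): 32 holes -> [(0, 0), (0, 1), (0, 2), (0, 3), (2, 0), (2, 1), (2, 2), (2, 3), (5, 0), (5, 1), (5, 2), (5, 3), (7, 0), (7, 1), (7, 2), (7, 3), (8, 0), (8, 1), (8, 2), (8, 3), (10, 0), (10, 1), (10, 2), (10, 3), (13, 0), (13, 1), (13, 2), (13, 3), (15, 0), (15, 1), (15, 2), (15, 3)]

Answer: OOOO
....
OOOO
....
....
OOOO
....
OOOO
OOOO
....
OOOO
....
....
OOOO
....
OOOO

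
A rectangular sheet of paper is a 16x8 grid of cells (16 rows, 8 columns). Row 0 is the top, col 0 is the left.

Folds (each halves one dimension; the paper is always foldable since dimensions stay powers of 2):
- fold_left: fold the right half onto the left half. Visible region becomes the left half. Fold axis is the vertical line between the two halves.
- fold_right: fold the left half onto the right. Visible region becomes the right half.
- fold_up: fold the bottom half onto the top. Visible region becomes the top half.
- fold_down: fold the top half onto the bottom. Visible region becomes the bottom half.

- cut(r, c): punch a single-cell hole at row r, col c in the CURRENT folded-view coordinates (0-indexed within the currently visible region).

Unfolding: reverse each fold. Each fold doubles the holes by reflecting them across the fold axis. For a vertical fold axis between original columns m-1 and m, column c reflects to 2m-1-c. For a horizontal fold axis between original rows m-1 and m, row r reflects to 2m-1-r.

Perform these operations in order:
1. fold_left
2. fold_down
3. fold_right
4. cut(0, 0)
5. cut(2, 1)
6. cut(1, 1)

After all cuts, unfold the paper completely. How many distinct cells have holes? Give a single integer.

Op 1 fold_left: fold axis v@4; visible region now rows[0,16) x cols[0,4) = 16x4
Op 2 fold_down: fold axis h@8; visible region now rows[8,16) x cols[0,4) = 8x4
Op 3 fold_right: fold axis v@2; visible region now rows[8,16) x cols[2,4) = 8x2
Op 4 cut(0, 0): punch at orig (8,2); cuts so far [(8, 2)]; region rows[8,16) x cols[2,4) = 8x2
Op 5 cut(2, 1): punch at orig (10,3); cuts so far [(8, 2), (10, 3)]; region rows[8,16) x cols[2,4) = 8x2
Op 6 cut(1, 1): punch at orig (9,3); cuts so far [(8, 2), (9, 3), (10, 3)]; region rows[8,16) x cols[2,4) = 8x2
Unfold 1 (reflect across v@2): 6 holes -> [(8, 1), (8, 2), (9, 0), (9, 3), (10, 0), (10, 3)]
Unfold 2 (reflect across h@8): 12 holes -> [(5, 0), (5, 3), (6, 0), (6, 3), (7, 1), (7, 2), (8, 1), (8, 2), (9, 0), (9, 3), (10, 0), (10, 3)]
Unfold 3 (reflect across v@4): 24 holes -> [(5, 0), (5, 3), (5, 4), (5, 7), (6, 0), (6, 3), (6, 4), (6, 7), (7, 1), (7, 2), (7, 5), (7, 6), (8, 1), (8, 2), (8, 5), (8, 6), (9, 0), (9, 3), (9, 4), (9, 7), (10, 0), (10, 3), (10, 4), (10, 7)]

Answer: 24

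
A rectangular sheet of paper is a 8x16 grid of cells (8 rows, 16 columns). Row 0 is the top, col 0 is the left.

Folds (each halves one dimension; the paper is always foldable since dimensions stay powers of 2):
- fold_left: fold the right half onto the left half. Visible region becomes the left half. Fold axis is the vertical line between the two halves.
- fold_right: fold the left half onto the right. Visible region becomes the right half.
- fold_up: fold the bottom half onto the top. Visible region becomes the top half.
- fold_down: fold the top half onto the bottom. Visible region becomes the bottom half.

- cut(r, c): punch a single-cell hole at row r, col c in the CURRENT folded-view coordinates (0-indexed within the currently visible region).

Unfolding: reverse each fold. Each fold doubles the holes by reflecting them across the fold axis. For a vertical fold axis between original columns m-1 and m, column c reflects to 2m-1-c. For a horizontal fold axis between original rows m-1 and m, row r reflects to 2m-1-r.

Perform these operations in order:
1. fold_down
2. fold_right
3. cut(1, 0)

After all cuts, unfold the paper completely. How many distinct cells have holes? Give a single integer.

Answer: 4

Derivation:
Op 1 fold_down: fold axis h@4; visible region now rows[4,8) x cols[0,16) = 4x16
Op 2 fold_right: fold axis v@8; visible region now rows[4,8) x cols[8,16) = 4x8
Op 3 cut(1, 0): punch at orig (5,8); cuts so far [(5, 8)]; region rows[4,8) x cols[8,16) = 4x8
Unfold 1 (reflect across v@8): 2 holes -> [(5, 7), (5, 8)]
Unfold 2 (reflect across h@4): 4 holes -> [(2, 7), (2, 8), (5, 7), (5, 8)]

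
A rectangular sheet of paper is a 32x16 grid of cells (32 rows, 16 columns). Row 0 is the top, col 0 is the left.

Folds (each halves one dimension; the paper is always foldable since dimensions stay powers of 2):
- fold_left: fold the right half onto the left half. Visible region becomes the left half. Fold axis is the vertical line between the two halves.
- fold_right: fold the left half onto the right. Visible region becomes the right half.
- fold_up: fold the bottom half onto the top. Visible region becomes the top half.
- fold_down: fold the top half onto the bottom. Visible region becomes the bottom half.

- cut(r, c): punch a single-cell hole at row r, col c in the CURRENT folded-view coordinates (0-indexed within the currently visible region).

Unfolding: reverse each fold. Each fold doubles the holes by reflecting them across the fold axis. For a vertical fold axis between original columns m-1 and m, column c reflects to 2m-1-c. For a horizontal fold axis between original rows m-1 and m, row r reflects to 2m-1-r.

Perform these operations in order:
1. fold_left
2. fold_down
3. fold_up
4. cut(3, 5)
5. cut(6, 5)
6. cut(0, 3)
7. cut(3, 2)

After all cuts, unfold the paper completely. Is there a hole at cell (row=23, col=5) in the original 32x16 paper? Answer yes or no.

Op 1 fold_left: fold axis v@8; visible region now rows[0,32) x cols[0,8) = 32x8
Op 2 fold_down: fold axis h@16; visible region now rows[16,32) x cols[0,8) = 16x8
Op 3 fold_up: fold axis h@24; visible region now rows[16,24) x cols[0,8) = 8x8
Op 4 cut(3, 5): punch at orig (19,5); cuts so far [(19, 5)]; region rows[16,24) x cols[0,8) = 8x8
Op 5 cut(6, 5): punch at orig (22,5); cuts so far [(19, 5), (22, 5)]; region rows[16,24) x cols[0,8) = 8x8
Op 6 cut(0, 3): punch at orig (16,3); cuts so far [(16, 3), (19, 5), (22, 5)]; region rows[16,24) x cols[0,8) = 8x8
Op 7 cut(3, 2): punch at orig (19,2); cuts so far [(16, 3), (19, 2), (19, 5), (22, 5)]; region rows[16,24) x cols[0,8) = 8x8
Unfold 1 (reflect across h@24): 8 holes -> [(16, 3), (19, 2), (19, 5), (22, 5), (25, 5), (28, 2), (28, 5), (31, 3)]
Unfold 2 (reflect across h@16): 16 holes -> [(0, 3), (3, 2), (3, 5), (6, 5), (9, 5), (12, 2), (12, 5), (15, 3), (16, 3), (19, 2), (19, 5), (22, 5), (25, 5), (28, 2), (28, 5), (31, 3)]
Unfold 3 (reflect across v@8): 32 holes -> [(0, 3), (0, 12), (3, 2), (3, 5), (3, 10), (3, 13), (6, 5), (6, 10), (9, 5), (9, 10), (12, 2), (12, 5), (12, 10), (12, 13), (15, 3), (15, 12), (16, 3), (16, 12), (19, 2), (19, 5), (19, 10), (19, 13), (22, 5), (22, 10), (25, 5), (25, 10), (28, 2), (28, 5), (28, 10), (28, 13), (31, 3), (31, 12)]
Holes: [(0, 3), (0, 12), (3, 2), (3, 5), (3, 10), (3, 13), (6, 5), (6, 10), (9, 5), (9, 10), (12, 2), (12, 5), (12, 10), (12, 13), (15, 3), (15, 12), (16, 3), (16, 12), (19, 2), (19, 5), (19, 10), (19, 13), (22, 5), (22, 10), (25, 5), (25, 10), (28, 2), (28, 5), (28, 10), (28, 13), (31, 3), (31, 12)]

Answer: no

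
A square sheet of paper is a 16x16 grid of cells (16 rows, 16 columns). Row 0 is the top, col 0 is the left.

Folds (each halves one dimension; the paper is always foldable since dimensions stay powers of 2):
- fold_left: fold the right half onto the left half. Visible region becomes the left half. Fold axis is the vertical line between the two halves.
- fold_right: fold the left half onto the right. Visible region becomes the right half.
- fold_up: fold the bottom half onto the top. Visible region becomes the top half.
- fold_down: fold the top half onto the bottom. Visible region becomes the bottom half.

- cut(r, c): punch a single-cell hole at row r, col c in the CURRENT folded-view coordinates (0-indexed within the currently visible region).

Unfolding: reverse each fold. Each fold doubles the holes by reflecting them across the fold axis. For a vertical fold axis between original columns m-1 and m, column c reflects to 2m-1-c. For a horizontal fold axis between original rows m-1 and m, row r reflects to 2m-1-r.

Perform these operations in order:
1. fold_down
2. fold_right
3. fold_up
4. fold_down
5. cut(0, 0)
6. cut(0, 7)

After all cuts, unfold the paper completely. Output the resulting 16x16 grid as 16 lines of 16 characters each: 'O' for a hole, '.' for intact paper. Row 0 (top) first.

Op 1 fold_down: fold axis h@8; visible region now rows[8,16) x cols[0,16) = 8x16
Op 2 fold_right: fold axis v@8; visible region now rows[8,16) x cols[8,16) = 8x8
Op 3 fold_up: fold axis h@12; visible region now rows[8,12) x cols[8,16) = 4x8
Op 4 fold_down: fold axis h@10; visible region now rows[10,12) x cols[8,16) = 2x8
Op 5 cut(0, 0): punch at orig (10,8); cuts so far [(10, 8)]; region rows[10,12) x cols[8,16) = 2x8
Op 6 cut(0, 7): punch at orig (10,15); cuts so far [(10, 8), (10, 15)]; region rows[10,12) x cols[8,16) = 2x8
Unfold 1 (reflect across h@10): 4 holes -> [(9, 8), (9, 15), (10, 8), (10, 15)]
Unfold 2 (reflect across h@12): 8 holes -> [(9, 8), (9, 15), (10, 8), (10, 15), (13, 8), (13, 15), (14, 8), (14, 15)]
Unfold 3 (reflect across v@8): 16 holes -> [(9, 0), (9, 7), (9, 8), (9, 15), (10, 0), (10, 7), (10, 8), (10, 15), (13, 0), (13, 7), (13, 8), (13, 15), (14, 0), (14, 7), (14, 8), (14, 15)]
Unfold 4 (reflect across h@8): 32 holes -> [(1, 0), (1, 7), (1, 8), (1, 15), (2, 0), (2, 7), (2, 8), (2, 15), (5, 0), (5, 7), (5, 8), (5, 15), (6, 0), (6, 7), (6, 8), (6, 15), (9, 0), (9, 7), (9, 8), (9, 15), (10, 0), (10, 7), (10, 8), (10, 15), (13, 0), (13, 7), (13, 8), (13, 15), (14, 0), (14, 7), (14, 8), (14, 15)]

Answer: ................
O......OO......O
O......OO......O
................
................
O......OO......O
O......OO......O
................
................
O......OO......O
O......OO......O
................
................
O......OO......O
O......OO......O
................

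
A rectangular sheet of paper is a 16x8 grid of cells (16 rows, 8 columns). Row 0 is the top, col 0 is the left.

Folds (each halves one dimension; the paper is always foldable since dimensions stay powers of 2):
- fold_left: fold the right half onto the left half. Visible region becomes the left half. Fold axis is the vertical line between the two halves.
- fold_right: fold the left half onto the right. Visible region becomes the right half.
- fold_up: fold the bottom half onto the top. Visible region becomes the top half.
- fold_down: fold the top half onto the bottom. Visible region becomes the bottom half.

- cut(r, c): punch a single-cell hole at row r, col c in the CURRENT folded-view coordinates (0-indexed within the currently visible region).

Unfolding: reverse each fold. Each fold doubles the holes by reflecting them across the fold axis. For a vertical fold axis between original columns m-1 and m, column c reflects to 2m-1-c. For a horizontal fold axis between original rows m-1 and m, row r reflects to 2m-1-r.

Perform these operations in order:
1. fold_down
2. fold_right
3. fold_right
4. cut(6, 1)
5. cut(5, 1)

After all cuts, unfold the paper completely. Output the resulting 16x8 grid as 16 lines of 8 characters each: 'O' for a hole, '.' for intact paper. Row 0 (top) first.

Op 1 fold_down: fold axis h@8; visible region now rows[8,16) x cols[0,8) = 8x8
Op 2 fold_right: fold axis v@4; visible region now rows[8,16) x cols[4,8) = 8x4
Op 3 fold_right: fold axis v@6; visible region now rows[8,16) x cols[6,8) = 8x2
Op 4 cut(6, 1): punch at orig (14,7); cuts so far [(14, 7)]; region rows[8,16) x cols[6,8) = 8x2
Op 5 cut(5, 1): punch at orig (13,7); cuts so far [(13, 7), (14, 7)]; region rows[8,16) x cols[6,8) = 8x2
Unfold 1 (reflect across v@6): 4 holes -> [(13, 4), (13, 7), (14, 4), (14, 7)]
Unfold 2 (reflect across v@4): 8 holes -> [(13, 0), (13, 3), (13, 4), (13, 7), (14, 0), (14, 3), (14, 4), (14, 7)]
Unfold 3 (reflect across h@8): 16 holes -> [(1, 0), (1, 3), (1, 4), (1, 7), (2, 0), (2, 3), (2, 4), (2, 7), (13, 0), (13, 3), (13, 4), (13, 7), (14, 0), (14, 3), (14, 4), (14, 7)]

Answer: ........
O..OO..O
O..OO..O
........
........
........
........
........
........
........
........
........
........
O..OO..O
O..OO..O
........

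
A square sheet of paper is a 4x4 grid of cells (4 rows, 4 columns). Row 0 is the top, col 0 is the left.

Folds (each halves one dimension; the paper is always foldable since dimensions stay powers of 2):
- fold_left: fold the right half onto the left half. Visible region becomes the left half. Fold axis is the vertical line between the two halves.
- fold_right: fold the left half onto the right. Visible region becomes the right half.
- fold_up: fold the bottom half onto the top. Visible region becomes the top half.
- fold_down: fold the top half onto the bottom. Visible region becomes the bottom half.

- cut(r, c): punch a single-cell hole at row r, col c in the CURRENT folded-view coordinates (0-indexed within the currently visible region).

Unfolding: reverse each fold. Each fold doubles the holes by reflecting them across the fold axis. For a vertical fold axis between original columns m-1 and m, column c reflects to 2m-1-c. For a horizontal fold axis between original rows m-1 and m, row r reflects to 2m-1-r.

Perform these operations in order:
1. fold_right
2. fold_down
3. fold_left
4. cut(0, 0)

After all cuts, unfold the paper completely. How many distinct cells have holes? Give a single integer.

Answer: 8

Derivation:
Op 1 fold_right: fold axis v@2; visible region now rows[0,4) x cols[2,4) = 4x2
Op 2 fold_down: fold axis h@2; visible region now rows[2,4) x cols[2,4) = 2x2
Op 3 fold_left: fold axis v@3; visible region now rows[2,4) x cols[2,3) = 2x1
Op 4 cut(0, 0): punch at orig (2,2); cuts so far [(2, 2)]; region rows[2,4) x cols[2,3) = 2x1
Unfold 1 (reflect across v@3): 2 holes -> [(2, 2), (2, 3)]
Unfold 2 (reflect across h@2): 4 holes -> [(1, 2), (1, 3), (2, 2), (2, 3)]
Unfold 3 (reflect across v@2): 8 holes -> [(1, 0), (1, 1), (1, 2), (1, 3), (2, 0), (2, 1), (2, 2), (2, 3)]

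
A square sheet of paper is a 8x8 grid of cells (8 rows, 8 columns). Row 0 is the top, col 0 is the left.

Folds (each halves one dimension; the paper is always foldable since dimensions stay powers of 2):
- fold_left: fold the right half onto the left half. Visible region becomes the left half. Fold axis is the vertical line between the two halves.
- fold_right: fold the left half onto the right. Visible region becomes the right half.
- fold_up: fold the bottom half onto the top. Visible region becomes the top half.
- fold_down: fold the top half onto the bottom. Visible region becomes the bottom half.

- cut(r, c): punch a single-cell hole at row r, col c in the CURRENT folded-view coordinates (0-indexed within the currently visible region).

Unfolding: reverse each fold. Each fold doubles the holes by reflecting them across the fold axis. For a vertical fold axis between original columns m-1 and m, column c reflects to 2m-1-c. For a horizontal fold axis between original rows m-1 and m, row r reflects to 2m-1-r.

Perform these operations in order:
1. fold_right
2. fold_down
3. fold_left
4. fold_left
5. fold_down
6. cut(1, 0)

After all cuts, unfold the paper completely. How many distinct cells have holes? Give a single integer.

Op 1 fold_right: fold axis v@4; visible region now rows[0,8) x cols[4,8) = 8x4
Op 2 fold_down: fold axis h@4; visible region now rows[4,8) x cols[4,8) = 4x4
Op 3 fold_left: fold axis v@6; visible region now rows[4,8) x cols[4,6) = 4x2
Op 4 fold_left: fold axis v@5; visible region now rows[4,8) x cols[4,5) = 4x1
Op 5 fold_down: fold axis h@6; visible region now rows[6,8) x cols[4,5) = 2x1
Op 6 cut(1, 0): punch at orig (7,4); cuts so far [(7, 4)]; region rows[6,8) x cols[4,5) = 2x1
Unfold 1 (reflect across h@6): 2 holes -> [(4, 4), (7, 4)]
Unfold 2 (reflect across v@5): 4 holes -> [(4, 4), (4, 5), (7, 4), (7, 5)]
Unfold 3 (reflect across v@6): 8 holes -> [(4, 4), (4, 5), (4, 6), (4, 7), (7, 4), (7, 5), (7, 6), (7, 7)]
Unfold 4 (reflect across h@4): 16 holes -> [(0, 4), (0, 5), (0, 6), (0, 7), (3, 4), (3, 5), (3, 6), (3, 7), (4, 4), (4, 5), (4, 6), (4, 7), (7, 4), (7, 5), (7, 6), (7, 7)]
Unfold 5 (reflect across v@4): 32 holes -> [(0, 0), (0, 1), (0, 2), (0, 3), (0, 4), (0, 5), (0, 6), (0, 7), (3, 0), (3, 1), (3, 2), (3, 3), (3, 4), (3, 5), (3, 6), (3, 7), (4, 0), (4, 1), (4, 2), (4, 3), (4, 4), (4, 5), (4, 6), (4, 7), (7, 0), (7, 1), (7, 2), (7, 3), (7, 4), (7, 5), (7, 6), (7, 7)]

Answer: 32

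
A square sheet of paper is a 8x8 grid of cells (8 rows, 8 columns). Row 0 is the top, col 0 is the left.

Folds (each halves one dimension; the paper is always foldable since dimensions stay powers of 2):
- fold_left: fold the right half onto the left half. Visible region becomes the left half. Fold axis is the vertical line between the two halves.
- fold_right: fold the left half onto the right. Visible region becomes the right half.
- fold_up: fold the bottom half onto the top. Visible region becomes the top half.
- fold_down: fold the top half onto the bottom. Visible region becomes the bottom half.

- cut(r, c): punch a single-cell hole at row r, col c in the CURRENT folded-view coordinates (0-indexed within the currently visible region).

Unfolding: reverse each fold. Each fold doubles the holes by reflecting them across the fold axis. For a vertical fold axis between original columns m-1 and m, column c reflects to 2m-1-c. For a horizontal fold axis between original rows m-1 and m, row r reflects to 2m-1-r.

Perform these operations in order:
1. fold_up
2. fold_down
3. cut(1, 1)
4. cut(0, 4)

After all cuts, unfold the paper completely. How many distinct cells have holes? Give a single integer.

Op 1 fold_up: fold axis h@4; visible region now rows[0,4) x cols[0,8) = 4x8
Op 2 fold_down: fold axis h@2; visible region now rows[2,4) x cols[0,8) = 2x8
Op 3 cut(1, 1): punch at orig (3,1); cuts so far [(3, 1)]; region rows[2,4) x cols[0,8) = 2x8
Op 4 cut(0, 4): punch at orig (2,4); cuts so far [(2, 4), (3, 1)]; region rows[2,4) x cols[0,8) = 2x8
Unfold 1 (reflect across h@2): 4 holes -> [(0, 1), (1, 4), (2, 4), (3, 1)]
Unfold 2 (reflect across h@4): 8 holes -> [(0, 1), (1, 4), (2, 4), (3, 1), (4, 1), (5, 4), (6, 4), (7, 1)]

Answer: 8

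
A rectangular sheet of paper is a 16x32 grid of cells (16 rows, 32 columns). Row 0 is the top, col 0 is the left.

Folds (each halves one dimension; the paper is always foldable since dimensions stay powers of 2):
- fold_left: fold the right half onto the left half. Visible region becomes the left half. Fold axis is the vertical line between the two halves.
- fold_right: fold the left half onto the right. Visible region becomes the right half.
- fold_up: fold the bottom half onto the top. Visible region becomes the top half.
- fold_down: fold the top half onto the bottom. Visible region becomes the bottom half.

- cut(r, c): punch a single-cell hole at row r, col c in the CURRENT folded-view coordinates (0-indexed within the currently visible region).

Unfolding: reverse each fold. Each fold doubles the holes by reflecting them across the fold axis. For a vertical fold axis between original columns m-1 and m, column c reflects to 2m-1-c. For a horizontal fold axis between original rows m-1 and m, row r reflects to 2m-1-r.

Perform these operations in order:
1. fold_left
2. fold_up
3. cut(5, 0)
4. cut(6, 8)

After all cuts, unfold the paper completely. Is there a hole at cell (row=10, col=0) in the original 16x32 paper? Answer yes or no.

Answer: yes

Derivation:
Op 1 fold_left: fold axis v@16; visible region now rows[0,16) x cols[0,16) = 16x16
Op 2 fold_up: fold axis h@8; visible region now rows[0,8) x cols[0,16) = 8x16
Op 3 cut(5, 0): punch at orig (5,0); cuts so far [(5, 0)]; region rows[0,8) x cols[0,16) = 8x16
Op 4 cut(6, 8): punch at orig (6,8); cuts so far [(5, 0), (6, 8)]; region rows[0,8) x cols[0,16) = 8x16
Unfold 1 (reflect across h@8): 4 holes -> [(5, 0), (6, 8), (9, 8), (10, 0)]
Unfold 2 (reflect across v@16): 8 holes -> [(5, 0), (5, 31), (6, 8), (6, 23), (9, 8), (9, 23), (10, 0), (10, 31)]
Holes: [(5, 0), (5, 31), (6, 8), (6, 23), (9, 8), (9, 23), (10, 0), (10, 31)]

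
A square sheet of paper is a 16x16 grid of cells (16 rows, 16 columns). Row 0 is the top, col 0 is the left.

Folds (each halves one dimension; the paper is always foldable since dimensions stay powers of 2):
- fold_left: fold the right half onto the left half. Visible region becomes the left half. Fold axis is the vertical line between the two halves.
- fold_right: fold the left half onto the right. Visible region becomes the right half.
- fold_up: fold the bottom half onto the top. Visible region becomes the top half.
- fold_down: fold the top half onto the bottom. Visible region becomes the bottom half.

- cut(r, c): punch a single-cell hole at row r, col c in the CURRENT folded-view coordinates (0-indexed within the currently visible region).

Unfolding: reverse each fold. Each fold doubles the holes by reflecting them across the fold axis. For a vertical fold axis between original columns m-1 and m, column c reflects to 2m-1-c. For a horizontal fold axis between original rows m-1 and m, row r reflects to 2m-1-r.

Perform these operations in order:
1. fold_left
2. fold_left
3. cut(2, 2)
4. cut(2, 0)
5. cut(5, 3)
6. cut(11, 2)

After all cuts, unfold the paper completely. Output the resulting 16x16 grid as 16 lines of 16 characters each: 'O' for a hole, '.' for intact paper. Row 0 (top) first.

Answer: ................
................
O.O..O.OO.O..O.O
................
................
...OO......OO...
................
................
................
................
................
..O..O....O..O..
................
................
................
................

Derivation:
Op 1 fold_left: fold axis v@8; visible region now rows[0,16) x cols[0,8) = 16x8
Op 2 fold_left: fold axis v@4; visible region now rows[0,16) x cols[0,4) = 16x4
Op 3 cut(2, 2): punch at orig (2,2); cuts so far [(2, 2)]; region rows[0,16) x cols[0,4) = 16x4
Op 4 cut(2, 0): punch at orig (2,0); cuts so far [(2, 0), (2, 2)]; region rows[0,16) x cols[0,4) = 16x4
Op 5 cut(5, 3): punch at orig (5,3); cuts so far [(2, 0), (2, 2), (5, 3)]; region rows[0,16) x cols[0,4) = 16x4
Op 6 cut(11, 2): punch at orig (11,2); cuts so far [(2, 0), (2, 2), (5, 3), (11, 2)]; region rows[0,16) x cols[0,4) = 16x4
Unfold 1 (reflect across v@4): 8 holes -> [(2, 0), (2, 2), (2, 5), (2, 7), (5, 3), (5, 4), (11, 2), (11, 5)]
Unfold 2 (reflect across v@8): 16 holes -> [(2, 0), (2, 2), (2, 5), (2, 7), (2, 8), (2, 10), (2, 13), (2, 15), (5, 3), (5, 4), (5, 11), (5, 12), (11, 2), (11, 5), (11, 10), (11, 13)]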